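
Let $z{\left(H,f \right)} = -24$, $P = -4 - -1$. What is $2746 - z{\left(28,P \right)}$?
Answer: $2770$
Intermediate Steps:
$P = -3$ ($P = -4 + 1 = -3$)
$2746 - z{\left(28,P \right)} = 2746 - -24 = 2746 + 24 = 2770$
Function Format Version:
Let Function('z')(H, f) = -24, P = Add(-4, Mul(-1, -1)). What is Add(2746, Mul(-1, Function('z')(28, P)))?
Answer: 2770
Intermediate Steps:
P = -3 (P = Add(-4, 1) = -3)
Add(2746, Mul(-1, Function('z')(28, P))) = Add(2746, Mul(-1, -24)) = Add(2746, 24) = 2770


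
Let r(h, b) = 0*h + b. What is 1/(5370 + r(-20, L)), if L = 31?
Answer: 1/5401 ≈ 0.00018515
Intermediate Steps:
r(h, b) = b (r(h, b) = 0 + b = b)
1/(5370 + r(-20, L)) = 1/(5370 + 31) = 1/5401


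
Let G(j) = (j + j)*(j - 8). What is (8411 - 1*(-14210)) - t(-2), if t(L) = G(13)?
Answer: 22491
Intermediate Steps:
G(j) = 2*j*(-8 + j) (G(j) = (2*j)*(-8 + j) = 2*j*(-8 + j))
t(L) = 130 (t(L) = 2*13*(-8 + 13) = 2*13*5 = 130)
(8411 - 1*(-14210)) - t(-2) = (8411 - 1*(-14210)) - 1*130 = (8411 + 14210) - 130 = 22621 - 130 = 22491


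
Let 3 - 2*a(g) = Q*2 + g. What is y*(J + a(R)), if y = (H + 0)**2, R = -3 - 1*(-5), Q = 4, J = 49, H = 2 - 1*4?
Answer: 182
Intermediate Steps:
H = -2 (H = 2 - 4 = -2)
R = 2 (R = -3 + 5 = 2)
a(g) = -5/2 - g/2 (a(g) = 3/2 - (4*2 + g)/2 = 3/2 - (8 + g)/2 = 3/2 + (-4 - g/2) = -5/2 - g/2)
y = 4 (y = (-2 + 0)**2 = (-2)**2 = 4)
y*(J + a(R)) = 4*(49 + (-5/2 - 1/2*2)) = 4*(49 + (-5/2 - 1)) = 4*(49 - 7/2) = 4*(91/2) = 182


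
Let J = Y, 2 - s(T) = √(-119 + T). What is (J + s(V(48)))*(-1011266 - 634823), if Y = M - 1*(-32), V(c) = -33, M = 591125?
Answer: -973100327151 + 3292178*I*√38 ≈ -9.731e+11 + 2.0294e+7*I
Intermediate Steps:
s(T) = 2 - √(-119 + T)
Y = 591157 (Y = 591125 - 1*(-32) = 591125 + 32 = 591157)
J = 591157
(J + s(V(48)))*(-1011266 - 634823) = (591157 + (2 - √(-119 - 33)))*(-1011266 - 634823) = (591157 + (2 - √(-152)))*(-1646089) = (591157 + (2 - 2*I*√38))*(-1646089) = (591159 - 2*I*√38)*(-1646089) = -973100327151 + 3292178*I*√38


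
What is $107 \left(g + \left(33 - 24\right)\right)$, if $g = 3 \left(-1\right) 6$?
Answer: $-963$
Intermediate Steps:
$g = -18$ ($g = \left(-3\right) 6 = -18$)
$107 \left(g + \left(33 - 24\right)\right) = 107 \left(-18 + \left(33 - 24\right)\right) = 107 \left(-18 + 9\right) = 107 \left(-9\right) = -963$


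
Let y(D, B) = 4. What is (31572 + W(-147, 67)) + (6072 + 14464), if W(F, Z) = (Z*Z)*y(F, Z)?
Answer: 70064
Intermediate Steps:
W(F, Z) = 4*Z² (W(F, Z) = (Z*Z)*4 = Z²*4 = 4*Z²)
(31572 + W(-147, 67)) + (6072 + 14464) = (31572 + 4*67²) + (6072 + 14464) = (31572 + 4*4489) + 20536 = (31572 + 17956) + 20536 = 49528 + 20536 = 70064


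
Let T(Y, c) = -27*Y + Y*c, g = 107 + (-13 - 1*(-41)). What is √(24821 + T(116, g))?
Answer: 13*√221 ≈ 193.26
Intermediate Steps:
g = 135 (g = 107 + (-13 + 41) = 107 + 28 = 135)
√(24821 + T(116, g)) = √(24821 + 116*(-27 + 135)) = √(24821 + 116*108) = √(24821 + 12528) = √37349 = 13*√221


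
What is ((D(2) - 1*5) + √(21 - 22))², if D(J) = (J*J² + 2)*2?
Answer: (15 + I)² ≈ 224.0 + 30.0*I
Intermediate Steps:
D(J) = 4 + 2*J³ (D(J) = (J³ + 2)*2 = (2 + J³)*2 = 4 + 2*J³)
((D(2) - 1*5) + √(21 - 22))² = (((4 + 2*2³) - 1*5) + √(21 - 22))² = (((4 + 2*8) - 5) + √(-1))² = (((4 + 16) - 5) + I)² = ((20 - 5) + I)² = (15 + I)²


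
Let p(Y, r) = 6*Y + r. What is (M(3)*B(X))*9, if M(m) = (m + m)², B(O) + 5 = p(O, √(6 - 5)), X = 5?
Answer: 8424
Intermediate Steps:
p(Y, r) = r + 6*Y
B(O) = -4 + 6*O (B(O) = -5 + (√(6 - 5) + 6*O) = -5 + (√1 + 6*O) = -5 + (1 + 6*O) = -4 + 6*O)
M(m) = 4*m² (M(m) = (2*m)² = 4*m²)
(M(3)*B(X))*9 = ((4*3²)*(-4 + 6*5))*9 = ((4*9)*(-4 + 30))*9 = (36*26)*9 = 936*9 = 8424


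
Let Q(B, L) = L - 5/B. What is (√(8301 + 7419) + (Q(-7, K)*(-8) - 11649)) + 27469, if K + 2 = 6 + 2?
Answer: 110364/7 + 2*√3930 ≈ 15892.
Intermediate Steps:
K = 6 (K = -2 + (6 + 2) = -2 + 8 = 6)
(√(8301 + 7419) + (Q(-7, K)*(-8) - 11649)) + 27469 = (√(8301 + 7419) + ((6 - 5/(-7))*(-8) - 11649)) + 27469 = (√15720 + ((6 - 5*(-⅐))*(-8) - 11649)) + 27469 = (2*√3930 + ((6 + 5/7)*(-8) - 11649)) + 27469 = (2*√3930 + ((47/7)*(-8) - 11649)) + 27469 = (2*√3930 + (-376/7 - 11649)) + 27469 = (2*√3930 - 81919/7) + 27469 = (-81919/7 + 2*√3930) + 27469 = 110364/7 + 2*√3930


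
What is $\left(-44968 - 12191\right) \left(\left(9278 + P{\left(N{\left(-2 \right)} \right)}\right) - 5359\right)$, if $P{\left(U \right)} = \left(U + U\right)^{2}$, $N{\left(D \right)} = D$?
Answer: $-224920665$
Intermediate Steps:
$P{\left(U \right)} = 4 U^{2}$ ($P{\left(U \right)} = \left(2 U\right)^{2} = 4 U^{2}$)
$\left(-44968 - 12191\right) \left(\left(9278 + P{\left(N{\left(-2 \right)} \right)}\right) - 5359\right) = \left(-44968 - 12191\right) \left(\left(9278 + 4 \left(-2\right)^{2}\right) - 5359\right) = - 57159 \left(\left(9278 + 4 \cdot 4\right) - 5359\right) = - 57159 \left(\left(9278 + 16\right) - 5359\right) = - 57159 \left(9294 - 5359\right) = \left(-57159\right) 3935 = -224920665$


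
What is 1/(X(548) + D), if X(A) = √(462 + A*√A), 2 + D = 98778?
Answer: 1/(98776 + √(462 + 1096*√137)) ≈ 1.0112e-5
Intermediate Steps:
D = 98776 (D = -2 + 98778 = 98776)
X(A) = √(462 + A^(3/2))
1/(X(548) + D) = 1/(√(462 + 548^(3/2)) + 98776) = 1/(√(462 + 1096*√137) + 98776) = 1/(98776 + √(462 + 1096*√137))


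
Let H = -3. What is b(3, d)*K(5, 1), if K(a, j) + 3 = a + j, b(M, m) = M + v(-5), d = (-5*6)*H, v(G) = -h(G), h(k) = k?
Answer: 24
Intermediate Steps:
v(G) = -G
d = 90 (d = -5*6*(-3) = -30*(-3) = 90)
b(M, m) = 5 + M (b(M, m) = M - 1*(-5) = M + 5 = 5 + M)
K(a, j) = -3 + a + j (K(a, j) = -3 + (a + j) = -3 + a + j)
b(3, d)*K(5, 1) = (5 + 3)*(-3 + 5 + 1) = 8*3 = 24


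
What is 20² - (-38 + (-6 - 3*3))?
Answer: 453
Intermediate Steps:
20² - (-38 + (-6 - 3*3)) = 400 - (-38 + (-6 - 9)) = 400 - (-38 - 15) = 400 - 1*(-53) = 400 + 53 = 453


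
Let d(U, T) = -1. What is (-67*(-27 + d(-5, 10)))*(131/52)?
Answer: 61439/13 ≈ 4726.1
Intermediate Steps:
(-67*(-27 + d(-5, 10)))*(131/52) = (-67*(-27 - 1))*(131/52) = (-67*(-28))*(131*(1/52)) = 1876*(131/52) = 61439/13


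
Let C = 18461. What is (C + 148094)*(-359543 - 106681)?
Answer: -77651938320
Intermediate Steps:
(C + 148094)*(-359543 - 106681) = (18461 + 148094)*(-359543 - 106681) = 166555*(-466224) = -77651938320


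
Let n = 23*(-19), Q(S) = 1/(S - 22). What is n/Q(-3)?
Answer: 10925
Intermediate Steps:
Q(S) = 1/(-22 + S)
n = -437
n/Q(-3) = -437/(1/(-22 - 3)) = -437/(1/(-25)) = -437/(-1/25) = -437*(-25) = 10925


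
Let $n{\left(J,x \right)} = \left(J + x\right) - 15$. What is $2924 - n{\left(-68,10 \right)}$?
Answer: $2997$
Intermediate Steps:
$n{\left(J,x \right)} = -15 + J + x$
$2924 - n{\left(-68,10 \right)} = 2924 - \left(-15 - 68 + 10\right) = 2924 - -73 = 2924 + 73 = 2997$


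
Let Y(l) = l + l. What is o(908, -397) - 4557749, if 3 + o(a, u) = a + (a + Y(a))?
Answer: -4554120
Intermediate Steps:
Y(l) = 2*l
o(a, u) = -3 + 4*a (o(a, u) = -3 + (a + (a + 2*a)) = -3 + (a + 3*a) = -3 + 4*a)
o(908, -397) - 4557749 = (-3 + 4*908) - 4557749 = (-3 + 3632) - 4557749 = 3629 - 4557749 = -4554120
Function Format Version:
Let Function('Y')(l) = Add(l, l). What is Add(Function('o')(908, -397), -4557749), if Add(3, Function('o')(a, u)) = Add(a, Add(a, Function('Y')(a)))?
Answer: -4554120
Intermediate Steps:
Function('Y')(l) = Mul(2, l)
Function('o')(a, u) = Add(-3, Mul(4, a)) (Function('o')(a, u) = Add(-3, Add(a, Add(a, Mul(2, a)))) = Add(-3, Add(a, Mul(3, a))) = Add(-3, Mul(4, a)))
Add(Function('o')(908, -397), -4557749) = Add(Add(-3, Mul(4, 908)), -4557749) = Add(Add(-3, 3632), -4557749) = Add(3629, -4557749) = -4554120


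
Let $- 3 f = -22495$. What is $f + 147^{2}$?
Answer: $\frac{87322}{3} \approx 29107.0$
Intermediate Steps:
$f = \frac{22495}{3}$ ($f = \left(- \frac{1}{3}\right) \left(-22495\right) = \frac{22495}{3} \approx 7498.3$)
$f + 147^{2} = \frac{22495}{3} + 147^{2} = \frac{22495}{3} + 21609 = \frac{87322}{3}$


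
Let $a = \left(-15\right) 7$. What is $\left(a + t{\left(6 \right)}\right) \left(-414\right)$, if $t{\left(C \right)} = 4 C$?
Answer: $33534$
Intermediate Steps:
$a = -105$
$\left(a + t{\left(6 \right)}\right) \left(-414\right) = \left(-105 + 4 \cdot 6\right) \left(-414\right) = \left(-105 + 24\right) \left(-414\right) = \left(-81\right) \left(-414\right) = 33534$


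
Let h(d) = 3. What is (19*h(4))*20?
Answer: 1140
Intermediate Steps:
(19*h(4))*20 = (19*3)*20 = 57*20 = 1140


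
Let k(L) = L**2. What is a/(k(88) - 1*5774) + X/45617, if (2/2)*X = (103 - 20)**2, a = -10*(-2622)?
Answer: 120964907/8986549 ≈ 13.461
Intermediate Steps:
a = 26220
X = 6889 (X = (103 - 20)**2 = 83**2 = 6889)
a/(k(88) - 1*5774) + X/45617 = 26220/(88**2 - 1*5774) + 6889/45617 = 26220/(7744 - 5774) + 6889*(1/45617) = 26220/1970 + 6889/45617 = 26220*(1/1970) + 6889/45617 = 2622/197 + 6889/45617 = 120964907/8986549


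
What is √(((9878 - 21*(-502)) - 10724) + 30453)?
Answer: 3*√4461 ≈ 200.37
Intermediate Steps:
√(((9878 - 21*(-502)) - 10724) + 30453) = √(((9878 + 10542) - 10724) + 30453) = √((20420 - 10724) + 30453) = √(9696 + 30453) = √40149 = 3*√4461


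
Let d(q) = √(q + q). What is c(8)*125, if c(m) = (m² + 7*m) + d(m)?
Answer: 15500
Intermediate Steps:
d(q) = √2*√q (d(q) = √(2*q) = √2*√q)
c(m) = m² + 7*m + √2*√m (c(m) = (m² + 7*m) + √2*√m = m² + 7*m + √2*√m)
c(8)*125 = (8² + 7*8 + √2*√8)*125 = (64 + 56 + √2*(2*√2))*125 = (64 + 56 + 4)*125 = 124*125 = 15500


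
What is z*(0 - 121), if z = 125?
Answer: -15125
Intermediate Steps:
z*(0 - 121) = 125*(0 - 121) = 125*(-121) = -15125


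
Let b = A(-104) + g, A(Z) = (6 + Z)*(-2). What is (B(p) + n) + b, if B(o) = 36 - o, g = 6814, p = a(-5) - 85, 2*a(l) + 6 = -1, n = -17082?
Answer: -19895/2 ≈ -9947.5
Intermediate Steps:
a(l) = -7/2 (a(l) = -3 + (1/2)*(-1) = -3 - 1/2 = -7/2)
p = -177/2 (p = -7/2 - 85 = -177/2 ≈ -88.500)
A(Z) = -12 - 2*Z
b = 7010 (b = (-12 - 2*(-104)) + 6814 = (-12 + 208) + 6814 = 196 + 6814 = 7010)
(B(p) + n) + b = ((36 - 1*(-177/2)) - 17082) + 7010 = ((36 + 177/2) - 17082) + 7010 = (249/2 - 17082) + 7010 = -33915/2 + 7010 = -19895/2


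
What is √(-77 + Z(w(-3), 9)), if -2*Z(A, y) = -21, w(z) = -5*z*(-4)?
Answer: I*√266/2 ≈ 8.1548*I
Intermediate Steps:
w(z) = 20*z
Z(A, y) = 21/2 (Z(A, y) = -½*(-21) = 21/2)
√(-77 + Z(w(-3), 9)) = √(-77 + 21/2) = √(-133/2) = I*√266/2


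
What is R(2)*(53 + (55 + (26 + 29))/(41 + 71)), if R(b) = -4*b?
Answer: -3023/7 ≈ -431.86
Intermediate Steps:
R(2)*(53 + (55 + (26 + 29))/(41 + 71)) = (-4*2)*(53 + (55 + (26 + 29))/(41 + 71)) = -8*(53 + (55 + 55)/112) = -8*(53 + 110*(1/112)) = -8*(53 + 55/56) = -8*3023/56 = -3023/7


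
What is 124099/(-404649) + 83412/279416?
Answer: -230665949/28266351246 ≈ -0.0081604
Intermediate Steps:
124099/(-404649) + 83412/279416 = 124099*(-1/404649) + 83412*(1/279416) = -124099/404649 + 20853/69854 = -230665949/28266351246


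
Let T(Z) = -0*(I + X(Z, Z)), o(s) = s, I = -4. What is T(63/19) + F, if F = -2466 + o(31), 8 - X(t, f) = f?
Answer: -2435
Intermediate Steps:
X(t, f) = 8 - f
F = -2435 (F = -2466 + 31 = -2435)
T(Z) = 0 (T(Z) = -0*(-4 + (8 - Z)) = -0*(4 - Z) = -1*0 = 0)
T(63/19) + F = 0 - 2435 = -2435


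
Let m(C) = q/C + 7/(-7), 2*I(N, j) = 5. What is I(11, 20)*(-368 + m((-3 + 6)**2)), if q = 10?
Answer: -16555/18 ≈ -919.72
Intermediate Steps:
I(N, j) = 5/2 (I(N, j) = (1/2)*5 = 5/2)
m(C) = -1 + 10/C (m(C) = 10/C + 7/(-7) = 10/C + 7*(-1/7) = 10/C - 1 = -1 + 10/C)
I(11, 20)*(-368 + m((-3 + 6)**2)) = 5*(-368 + (10 - (-3 + 6)**2)/((-3 + 6)**2))/2 = 5*(-368 + (10 - 1*3**2)/(3**2))/2 = 5*(-368 + (10 - 1*9)/9)/2 = 5*(-368 + (10 - 9)/9)/2 = 5*(-368 + (1/9)*1)/2 = 5*(-368 + 1/9)/2 = (5/2)*(-3311/9) = -16555/18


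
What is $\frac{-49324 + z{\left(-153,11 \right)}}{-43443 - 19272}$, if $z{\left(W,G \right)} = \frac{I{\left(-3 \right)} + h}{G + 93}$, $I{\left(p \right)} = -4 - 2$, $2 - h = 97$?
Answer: $\frac{5129797}{6522360} \approx 0.78649$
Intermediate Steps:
$h = -95$ ($h = 2 - 97 = -95$)
$I{\left(p \right)} = -6$ ($I{\left(p \right)} = -4 - 2 = -6$)
$z{\left(W,G \right)} = - \frac{101}{93 + G}$ ($z{\left(W,G \right)} = \frac{-6 - 95}{G + 93} = - \frac{101}{93 + G}$)
$\frac{-49324 + z{\left(-153,11 \right)}}{-43443 - 19272} = \frac{-49324 - \frac{101}{93 + 11}}{-43443 - 19272} = \frac{-49324 - \frac{101}{104}}{-62715} = \left(-49324 - \frac{101}{104}\right) \left(- \frac{1}{62715}\right) = \left(- \frac{5129797}{104}\right) \left(- \frac{1}{62715}\right) = \frac{5129797}{6522360}$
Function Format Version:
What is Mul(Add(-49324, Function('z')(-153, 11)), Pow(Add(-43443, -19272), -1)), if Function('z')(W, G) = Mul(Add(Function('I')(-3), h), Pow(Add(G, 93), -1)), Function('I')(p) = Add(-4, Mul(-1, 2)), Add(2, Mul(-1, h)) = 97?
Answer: Rational(5129797, 6522360) ≈ 0.78649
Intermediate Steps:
h = -95 (h = Add(2, Mul(-1, 97)) = Add(2, -97) = -95)
Function('I')(p) = -6 (Function('I')(p) = Add(-4, -2) = -6)
Function('z')(W, G) = Mul(-101, Pow(Add(93, G), -1)) (Function('z')(W, G) = Mul(Add(-6, -95), Pow(Add(G, 93), -1)) = Mul(-101, Pow(Add(93, G), -1)))
Mul(Add(-49324, Function('z')(-153, 11)), Pow(Add(-43443, -19272), -1)) = Mul(Add(-49324, Mul(-101, Pow(Add(93, 11), -1))), Pow(Add(-43443, -19272), -1)) = Mul(Add(-49324, Mul(-101, Pow(104, -1))), Pow(-62715, -1)) = Mul(Add(-49324, Mul(-101, Rational(1, 104))), Rational(-1, 62715)) = Mul(Add(-49324, Rational(-101, 104)), Rational(-1, 62715)) = Mul(Rational(-5129797, 104), Rational(-1, 62715)) = Rational(5129797, 6522360)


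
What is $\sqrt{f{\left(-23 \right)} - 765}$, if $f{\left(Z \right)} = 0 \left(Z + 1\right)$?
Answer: $3 i \sqrt{85} \approx 27.659 i$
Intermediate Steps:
$f{\left(Z \right)} = 0$ ($f{\left(Z \right)} = 0 \left(1 + Z\right) = 0$)
$\sqrt{f{\left(-23 \right)} - 765} = \sqrt{0 - 765} = \sqrt{-765} = 3 i \sqrt{85}$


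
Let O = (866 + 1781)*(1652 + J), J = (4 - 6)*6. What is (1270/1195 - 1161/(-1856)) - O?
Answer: -1925632881817/443584 ≈ -4.3411e+6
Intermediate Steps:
J = -12 (J = -2*6 = -12)
O = 4341080 (O = (866 + 1781)*(1652 - 12) = 2647*1640 = 4341080)
(1270/1195 - 1161/(-1856)) - O = (1270/1195 - 1161/(-1856)) - 1*4341080 = (1270*(1/1195) - 1161*(-1/1856)) - 4341080 = (254/239 + 1161/1856) - 4341080 = 748903/443584 - 4341080 = -1925632881817/443584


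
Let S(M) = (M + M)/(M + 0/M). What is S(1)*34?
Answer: 68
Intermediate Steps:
S(M) = 2 (S(M) = (2*M)/(M + 0) = (2*M)/M = 2)
S(1)*34 = 2*34 = 68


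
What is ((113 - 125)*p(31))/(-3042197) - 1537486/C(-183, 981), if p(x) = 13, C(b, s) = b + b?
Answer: 2338667676919/556722051 ≈ 4200.8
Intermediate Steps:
C(b, s) = 2*b
((113 - 125)*p(31))/(-3042197) - 1537486/C(-183, 981) = ((113 - 125)*13)/(-3042197) - 1537486/(2*(-183)) = -12*13*(-1/3042197) - 1537486/(-366) = -156*(-1/3042197) - 1537486*(-1/366) = 156/3042197 + 768743/183 = 2338667676919/556722051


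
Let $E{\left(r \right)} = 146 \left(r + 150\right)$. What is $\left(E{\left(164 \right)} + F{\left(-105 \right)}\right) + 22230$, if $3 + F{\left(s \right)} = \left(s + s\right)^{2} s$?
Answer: $-4562429$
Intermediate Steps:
$E{\left(r \right)} = 21900 + 146 r$ ($E{\left(r \right)} = 146 \left(150 + r\right) = 21900 + 146 r$)
$F{\left(s \right)} = -3 + 4 s^{3}$ ($F{\left(s \right)} = -3 + \left(s + s\right)^{2} s = -3 + \left(2 s\right)^{2} s = -3 + 4 s^{2} s = -3 + 4 s^{3}$)
$\left(E{\left(164 \right)} + F{\left(-105 \right)}\right) + 22230 = \left(\left(21900 + 146 \cdot 164\right) + \left(-3 + 4 \left(-105\right)^{3}\right)\right) + 22230 = \left(\left(21900 + 23944\right) + \left(-3 + 4 \left(-1157625\right)\right)\right) + 22230 = \left(45844 - 4630503\right) + 22230 = -4584659 + 22230 = -4562429$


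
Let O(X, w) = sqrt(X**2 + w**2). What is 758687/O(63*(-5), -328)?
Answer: 758687*sqrt(206809)/206809 ≈ 1668.3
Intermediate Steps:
758687/O(63*(-5), -328) = 758687/(sqrt((63*(-5))**2 + (-328)**2)) = 758687/(sqrt((-315)**2 + 107584)) = 758687/(sqrt(99225 + 107584)) = 758687/(sqrt(206809)) = 758687*(sqrt(206809)/206809) = 758687*sqrt(206809)/206809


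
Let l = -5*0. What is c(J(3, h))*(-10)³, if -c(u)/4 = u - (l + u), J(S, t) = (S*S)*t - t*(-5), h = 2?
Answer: 0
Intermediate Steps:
l = 0
J(S, t) = 5*t + t*S² (J(S, t) = S²*t + 5*t = t*S² + 5*t = 5*t + t*S²)
c(u) = 0 (c(u) = -4*(u - (0 + u)) = -4*(u - u) = -4*0 = 0)
c(J(3, h))*(-10)³ = 0*(-10)³ = 0*(-1000) = 0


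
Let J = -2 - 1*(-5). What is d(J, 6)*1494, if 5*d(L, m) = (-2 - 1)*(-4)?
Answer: 17928/5 ≈ 3585.6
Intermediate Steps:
J = 3 (J = -2 + 5 = 3)
d(L, m) = 12/5 (d(L, m) = ((-2 - 1)*(-4))/5 = (-3*(-4))/5 = (⅕)*12 = 12/5)
d(J, 6)*1494 = (12/5)*1494 = 17928/5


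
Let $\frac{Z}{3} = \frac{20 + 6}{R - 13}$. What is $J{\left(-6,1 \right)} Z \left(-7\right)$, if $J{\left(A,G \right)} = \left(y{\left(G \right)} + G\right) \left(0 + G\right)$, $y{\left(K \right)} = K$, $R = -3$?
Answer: $\frac{273}{4} \approx 68.25$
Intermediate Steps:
$Z = - \frac{39}{8}$ ($Z = 3 \frac{20 + 6}{-3 - 13} = 3 \frac{26}{-16} = 3 \cdot 26 \left(- \frac{1}{16}\right) = 3 \left(- \frac{13}{8}\right) = - \frac{39}{8} \approx -4.875$)
$J{\left(A,G \right)} = 2 G^{2}$ ($J{\left(A,G \right)} = \left(G + G\right) \left(0 + G\right) = 2 G G = 2 G^{2}$)
$J{\left(-6,1 \right)} Z \left(-7\right) = 2 \cdot 1^{2} \left(- \frac{39}{8}\right) \left(-7\right) = 2 \cdot 1 \left(- \frac{39}{8}\right) \left(-7\right) = 2 \left(- \frac{39}{8}\right) \left(-7\right) = \left(- \frac{39}{4}\right) \left(-7\right) = \frac{273}{4}$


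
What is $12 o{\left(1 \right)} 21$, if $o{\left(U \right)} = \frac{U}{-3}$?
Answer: $-84$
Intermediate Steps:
$o{\left(U \right)} = - \frac{U}{3}$ ($o{\left(U \right)} = U \left(- \frac{1}{3}\right) = - \frac{U}{3}$)
$12 o{\left(1 \right)} 21 = 12 \left(\left(- \frac{1}{3}\right) 1\right) 21 = 12 \left(- \frac{1}{3}\right) 21 = \left(-4\right) 21 = -84$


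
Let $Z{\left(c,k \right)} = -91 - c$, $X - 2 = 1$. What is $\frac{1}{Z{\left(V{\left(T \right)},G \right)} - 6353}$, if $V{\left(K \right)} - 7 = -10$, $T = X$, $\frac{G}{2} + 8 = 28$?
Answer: $- \frac{1}{6441} \approx -0.00015526$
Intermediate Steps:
$G = 40$ ($G = -16 + 2 \cdot 28 = -16 + 56 = 40$)
$X = 3$ ($X = 2 + 1 = 3$)
$T = 3$
$V{\left(K \right)} = -3$ ($V{\left(K \right)} = 7 - 10 = -3$)
$\frac{1}{Z{\left(V{\left(T \right)},G \right)} - 6353} = \frac{1}{\left(-91 - -3\right) - 6353} = \frac{1}{\left(-91 + 3\right) - 6353} = \frac{1}{-88 - 6353} = \frac{1}{-6441} = - \frac{1}{6441}$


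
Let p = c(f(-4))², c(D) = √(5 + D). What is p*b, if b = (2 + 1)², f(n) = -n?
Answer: 81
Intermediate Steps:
p = 9 (p = (√(5 - 1*(-4)))² = (√(5 + 4))² = (√9)² = 3² = 9)
b = 9 (b = 3² = 9)
p*b = 9*9 = 81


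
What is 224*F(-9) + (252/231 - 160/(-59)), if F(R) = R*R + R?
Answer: 10469540/649 ≈ 16132.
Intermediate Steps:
F(R) = R + R**2 (F(R) = R**2 + R = R + R**2)
224*F(-9) + (252/231 - 160/(-59)) = 224*(-9*(1 - 9)) + (252/231 - 160/(-59)) = 224*(-9*(-8)) + (252*(1/231) - 160*(-1/59)) = 224*72 + (12/11 + 160/59) = 16128 + 2468/649 = 10469540/649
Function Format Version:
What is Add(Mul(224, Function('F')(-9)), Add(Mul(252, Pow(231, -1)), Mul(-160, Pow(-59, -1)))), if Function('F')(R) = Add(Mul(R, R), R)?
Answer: Rational(10469540, 649) ≈ 16132.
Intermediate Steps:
Function('F')(R) = Add(R, Pow(R, 2)) (Function('F')(R) = Add(Pow(R, 2), R) = Add(R, Pow(R, 2)))
Add(Mul(224, Function('F')(-9)), Add(Mul(252, Pow(231, -1)), Mul(-160, Pow(-59, -1)))) = Add(Mul(224, Mul(-9, Add(1, -9))), Add(Mul(252, Pow(231, -1)), Mul(-160, Pow(-59, -1)))) = Add(Mul(224, Mul(-9, -8)), Add(Mul(252, Rational(1, 231)), Mul(-160, Rational(-1, 59)))) = Add(Mul(224, 72), Add(Rational(12, 11), Rational(160, 59))) = Add(16128, Rational(2468, 649)) = Rational(10469540, 649)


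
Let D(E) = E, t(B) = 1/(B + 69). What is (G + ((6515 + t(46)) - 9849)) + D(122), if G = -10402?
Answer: -1565609/115 ≈ -13614.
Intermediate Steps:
t(B) = 1/(69 + B)
(G + ((6515 + t(46)) - 9849)) + D(122) = (-10402 + ((6515 + 1/(69 + 46)) - 9849)) + 122 = (-10402 + ((6515 + 1/115) - 9849)) + 122 = (-10402 + (749226/115 - 9849)) + 122 = (-10402 - 383409/115) + 122 = -1579639/115 + 122 = -1565609/115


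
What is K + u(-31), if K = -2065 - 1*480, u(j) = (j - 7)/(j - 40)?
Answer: -180657/71 ≈ -2544.5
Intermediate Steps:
u(j) = (-7 + j)/(-40 + j)
K = -2545 (K = -2065 - 480 = -2545)
K + u(-31) = -2545 + (-7 - 31)/(-40 - 31) = -2545 - 38/(-71) = -2545 - 1/71*(-38) = -2545 + 38/71 = -180657/71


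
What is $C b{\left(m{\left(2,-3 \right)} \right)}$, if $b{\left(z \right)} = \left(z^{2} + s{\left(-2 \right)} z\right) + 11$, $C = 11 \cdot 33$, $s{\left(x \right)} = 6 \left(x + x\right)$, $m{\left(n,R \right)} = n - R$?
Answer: $-30492$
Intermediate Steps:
$s{\left(x \right)} = 12 x$ ($s{\left(x \right)} = 6 \cdot 2 x = 12 x$)
$C = 363$
$b{\left(z \right)} = 11 + z^{2} - 24 z$ ($b{\left(z \right)} = \left(z^{2} + 12 \left(-2\right) z\right) + 11 = \left(z^{2} - 24 z\right) + 11 = 11 + z^{2} - 24 z$)
$C b{\left(m{\left(2,-3 \right)} \right)} = 363 \left(11 + \left(2 - -3\right)^{2} - 24 \left(2 - -3\right)\right) = 363 \left(11 + \left(2 + 3\right)^{2} - 24 \left(2 + 3\right)\right) = 363 \left(11 + 5^{2} - 120\right) = 363 \left(11 + 25 - 120\right) = 363 \left(-84\right) = -30492$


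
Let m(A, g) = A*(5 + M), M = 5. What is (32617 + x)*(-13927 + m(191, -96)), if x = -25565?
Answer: -84743884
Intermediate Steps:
m(A, g) = 10*A (m(A, g) = A*(5 + 5) = A*10 = 10*A)
(32617 + x)*(-13927 + m(191, -96)) = (32617 - 25565)*(-13927 + 10*191) = 7052*(-13927 + 1910) = 7052*(-12017) = -84743884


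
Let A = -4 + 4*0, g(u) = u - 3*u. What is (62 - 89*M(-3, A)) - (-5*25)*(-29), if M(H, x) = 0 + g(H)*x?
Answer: -1427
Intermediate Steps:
g(u) = -2*u
A = -4 (A = -4 + 0 = -4)
M(H, x) = -2*H*x (M(H, x) = 0 + (-2*H)*x = 0 - 2*H*x = -2*H*x)
(62 - 89*M(-3, A)) - (-5*25)*(-29) = (62 - (-178)*(-3)*(-4)) - (-5*25)*(-29) = (62 - 89*(-24)) - (-125)*(-29) = (62 + 2136) - 1*3625 = 2198 - 3625 = -1427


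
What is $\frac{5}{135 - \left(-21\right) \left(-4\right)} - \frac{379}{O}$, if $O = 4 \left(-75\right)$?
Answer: $\frac{6943}{5100} \approx 1.3614$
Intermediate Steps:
$O = -300$
$\frac{5}{135 - \left(-21\right) \left(-4\right)} - \frac{379}{O} = \frac{5}{135 - \left(-21\right) \left(-4\right)} - \frac{379}{-300} = \frac{5}{135 - 84} - - \frac{379}{300} = \frac{5}{135 - 84} + \frac{379}{300} = \frac{5}{51} + \frac{379}{300} = \frac{6943}{5100}$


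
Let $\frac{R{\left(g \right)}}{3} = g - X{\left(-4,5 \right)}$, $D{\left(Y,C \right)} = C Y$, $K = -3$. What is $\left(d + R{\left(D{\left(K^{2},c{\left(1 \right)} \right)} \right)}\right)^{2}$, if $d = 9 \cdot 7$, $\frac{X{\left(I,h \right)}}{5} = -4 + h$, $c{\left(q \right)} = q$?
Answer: $5625$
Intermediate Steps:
$X{\left(I,h \right)} = -20 + 5 h$ ($X{\left(I,h \right)} = 5 \left(-4 + h\right) = -20 + 5 h$)
$R{\left(g \right)} = -15 + 3 g$ ($R{\left(g \right)} = 3 \left(g - \left(-20 + 5 \cdot 5\right)\right) = 3 \left(g - \left(-20 + 25\right)\right) = 3 \left(g - 5\right) = 3 \left(-5 + g\right) = -15 + 3 g$)
$d = 63$
$\left(d + R{\left(D{\left(K^{2},c{\left(1 \right)} \right)} \right)}\right)^{2} = \left(63 - \left(15 - 3 \cdot 1 \left(-3\right)^{2}\right)\right)^{2} = \left(63 - \left(15 - 3 \cdot 1 \cdot 9\right)\right)^{2} = \left(63 + \left(-15 + 3 \cdot 9\right)\right)^{2} = \left(63 + \left(-15 + 27\right)\right)^{2} = \left(63 + 12\right)^{2} = 75^{2} = 5625$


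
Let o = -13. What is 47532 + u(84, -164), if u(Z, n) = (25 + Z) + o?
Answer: 47628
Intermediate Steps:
u(Z, n) = 12 + Z (u(Z, n) = (25 + Z) - 13 = 12 + Z)
47532 + u(84, -164) = 47532 + (12 + 84) = 47532 + 96 = 47628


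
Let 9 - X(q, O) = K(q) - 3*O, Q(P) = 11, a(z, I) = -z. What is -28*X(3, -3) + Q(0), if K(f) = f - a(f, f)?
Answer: 179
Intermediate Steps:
K(f) = 2*f (K(f) = f - (-1)*f = f + f = 2*f)
X(q, O) = 9 - 2*q + 3*O (X(q, O) = 9 - (2*q - 3*O) = 9 - (-3*O + 2*q) = 9 + (-2*q + 3*O) = 9 - 2*q + 3*O)
-28*X(3, -3) + Q(0) = -28*(9 - 2*3 + 3*(-3)) + 11 = -28*(9 - 6 - 9) + 11 = -28*(-6) + 11 = 168 + 11 = 179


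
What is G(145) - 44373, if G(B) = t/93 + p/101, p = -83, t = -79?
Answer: -416811287/9393 ≈ -44375.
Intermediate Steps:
G(B) = -15698/9393 (G(B) = -79/93 - 83/101 = -15698/9393)
G(145) - 44373 = -15698/9393 - 44373 = -416811287/9393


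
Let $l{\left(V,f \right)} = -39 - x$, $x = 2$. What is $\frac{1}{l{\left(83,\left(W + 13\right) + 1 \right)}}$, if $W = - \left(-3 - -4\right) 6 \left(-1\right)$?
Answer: $- \frac{1}{41} \approx -0.02439$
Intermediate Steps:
$W = 6$ ($W = - \left(-3 + 4\right) 6 \left(-1\right) = - 1 \cdot 6 \left(-1\right) = - 6 \left(-1\right) = \left(-1\right) \left(-6\right) = 6$)
$l{\left(V,f \right)} = -41$ ($l{\left(V,f \right)} = -39 - 2 = -41$)
$\frac{1}{l{\left(83,\left(W + 13\right) + 1 \right)}} = \frac{1}{-41} = - \frac{1}{41}$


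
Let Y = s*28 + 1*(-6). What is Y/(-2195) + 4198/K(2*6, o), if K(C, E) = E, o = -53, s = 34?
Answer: -9264748/116335 ≈ -79.639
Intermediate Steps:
Y = 946 (Y = 34*28 + 1*(-6) = 952 - 6 = 946)
Y/(-2195) + 4198/K(2*6, o) = 946/(-2195) + 4198/(-53) = 946*(-1/2195) + 4198*(-1/53) = -946/2195 - 4198/53 = -9264748/116335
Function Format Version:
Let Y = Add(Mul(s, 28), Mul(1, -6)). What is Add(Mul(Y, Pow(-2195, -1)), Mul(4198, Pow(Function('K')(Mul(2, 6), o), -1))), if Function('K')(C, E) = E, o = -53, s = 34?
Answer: Rational(-9264748, 116335) ≈ -79.639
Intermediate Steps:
Y = 946 (Y = Add(Mul(34, 28), Mul(1, -6)) = Add(952, -6) = 946)
Add(Mul(Y, Pow(-2195, -1)), Mul(4198, Pow(Function('K')(Mul(2, 6), o), -1))) = Add(Mul(946, Pow(-2195, -1)), Mul(4198, Pow(-53, -1))) = Add(Mul(946, Rational(-1, 2195)), Mul(4198, Rational(-1, 53))) = Add(Rational(-946, 2195), Rational(-4198, 53)) = Rational(-9264748, 116335)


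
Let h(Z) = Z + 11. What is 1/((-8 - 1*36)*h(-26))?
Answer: 1/660 ≈ 0.0015152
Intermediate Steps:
h(Z) = 11 + Z
1/((-8 - 1*36)*h(-26)) = 1/((-8 - 1*36)*(11 - 26)) = 1/((-8 - 36)*(-15)) = 1/(-44*(-15)) = 1/660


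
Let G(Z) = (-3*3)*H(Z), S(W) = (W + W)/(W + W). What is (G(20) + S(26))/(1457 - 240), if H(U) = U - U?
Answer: 1/1217 ≈ 0.00082169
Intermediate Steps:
S(W) = 1 (S(W) = (2*W)/((2*W)) = (2*W)*(1/(2*W)) = 1)
H(U) = 0
G(Z) = 0 (G(Z) = -3*3*0 = -9*0 = 0)
(G(20) + S(26))/(1457 - 240) = (0 + 1)/(1457 - 240) = 1/1217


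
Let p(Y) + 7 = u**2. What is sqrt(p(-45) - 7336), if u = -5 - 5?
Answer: I*sqrt(7243) ≈ 85.106*I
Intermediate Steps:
u = -10
p(Y) = 93 (p(Y) = -7 + (-10)**2 = -7 + 100 = 93)
sqrt(p(-45) - 7336) = sqrt(93 - 7336) = sqrt(-7243) = I*sqrt(7243)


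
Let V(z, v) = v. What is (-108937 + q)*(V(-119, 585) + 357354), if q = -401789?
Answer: -182808753714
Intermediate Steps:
(-108937 + q)*(V(-119, 585) + 357354) = (-108937 - 401789)*(585 + 357354) = -510726*357939 = -182808753714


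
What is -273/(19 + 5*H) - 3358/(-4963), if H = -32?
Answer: 609459/233261 ≈ 2.6128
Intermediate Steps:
-273/(19 + 5*H) - 3358/(-4963) = -273/(19 + 5*(-32)) - 3358/(-4963) = -273/(19 - 160) - 3358*(-1/4963) = -273/(-141) + 3358/4963 = -273*(-1/141) + 3358/4963 = 91/47 + 3358/4963 = 609459/233261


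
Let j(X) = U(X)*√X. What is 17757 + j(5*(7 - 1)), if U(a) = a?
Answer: 17757 + 30*√30 ≈ 17921.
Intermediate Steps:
j(X) = X^(3/2) (j(X) = X*√X = X^(3/2))
17757 + j(5*(7 - 1)) = 17757 + (5*(7 - 1))^(3/2) = 17757 + (5*6)^(3/2) = 17757 + 30^(3/2) = 17757 + 30*√30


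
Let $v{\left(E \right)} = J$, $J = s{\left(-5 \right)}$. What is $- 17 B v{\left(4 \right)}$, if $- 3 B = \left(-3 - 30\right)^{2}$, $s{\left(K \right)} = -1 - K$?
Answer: $24684$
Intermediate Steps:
$J = 4$ ($J = -1 - -5 = -1 + 5 = 4$)
$v{\left(E \right)} = 4$
$B = -363$ ($B = - \frac{\left(-3 - 30\right)^{2}}{3} = - \frac{\left(-33\right)^{2}}{3} = \left(- \frac{1}{3}\right) 1089 = -363$)
$- 17 B v{\left(4 \right)} = \left(-17\right) \left(-363\right) 4 = 6171 \cdot 4 = 24684$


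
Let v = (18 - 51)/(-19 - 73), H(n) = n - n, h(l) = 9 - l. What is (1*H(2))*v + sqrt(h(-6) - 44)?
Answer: I*sqrt(29) ≈ 5.3852*I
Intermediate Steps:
H(n) = 0
v = 33/92 (v = -33/(-92) = -33*(-1/92) = 33/92 ≈ 0.35870)
(1*H(2))*v + sqrt(h(-6) - 44) = (1*0)*(33/92) + sqrt((9 - 1*(-6)) - 44) = 0*(33/92) + sqrt((9 + 6) - 44) = 0 + sqrt(15 - 44) = 0 + sqrt(-29) = 0 + I*sqrt(29) = I*sqrt(29)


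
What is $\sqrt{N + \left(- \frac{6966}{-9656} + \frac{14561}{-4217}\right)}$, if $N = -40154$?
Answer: $\frac{i \sqrt{4161406014035623119}}{10179838} \approx 200.39 i$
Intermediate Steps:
$\sqrt{N + \left(- \frac{6966}{-9656} + \frac{14561}{-4217}\right)} = \sqrt{-40154 + \left(- \frac{6966}{-9656} + \frac{14561}{-4217}\right)} = \sqrt{-40154 + \left(\left(-6966\right) \left(- \frac{1}{9656}\right) + 14561 \left(- \frac{1}{4217}\right)\right)} = \sqrt{-40154 + \left(\frac{3483}{4828} - \frac{14561}{4217}\right)} = \sqrt{-40154 - \frac{55612697}{20359676}} = \sqrt{- \frac{817578042801}{20359676}} = \frac{i \sqrt{4161406014035623119}}{10179838}$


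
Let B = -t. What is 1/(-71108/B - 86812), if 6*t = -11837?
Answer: -11837/1028020292 ≈ -1.1514e-5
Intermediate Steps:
t = -11837/6 (t = (⅙)*(-11837) = -11837/6 ≈ -1972.8)
B = 11837/6 (B = -1*(-11837/6) = 11837/6 ≈ 1972.8)
1/(-71108/B - 86812) = 1/(-71108/11837/6 - 86812) = 1/(-71108*6/11837 - 86812) = 1/(-426648/11837 - 86812) = 1/(-1028020292/11837) = -11837/1028020292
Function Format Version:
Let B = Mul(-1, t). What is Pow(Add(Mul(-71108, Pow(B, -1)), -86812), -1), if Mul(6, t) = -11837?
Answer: Rational(-11837, 1028020292) ≈ -1.1514e-5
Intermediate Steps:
t = Rational(-11837, 6) (t = Mul(Rational(1, 6), -11837) = Rational(-11837, 6) ≈ -1972.8)
B = Rational(11837, 6) (B = Mul(-1, Rational(-11837, 6)) = Rational(11837, 6) ≈ 1972.8)
Pow(Add(Mul(-71108, Pow(B, -1)), -86812), -1) = Pow(Add(Mul(-71108, Pow(Rational(11837, 6), -1)), -86812), -1) = Pow(Add(Mul(-71108, Rational(6, 11837)), -86812), -1) = Pow(Add(Rational(-426648, 11837), -86812), -1) = Pow(Rational(-1028020292, 11837), -1) = Rational(-11837, 1028020292)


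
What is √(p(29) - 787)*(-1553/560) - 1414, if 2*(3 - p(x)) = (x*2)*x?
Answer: -1414 - 1553*I*√65/112 ≈ -1414.0 - 111.79*I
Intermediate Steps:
p(x) = 3 - x² (p(x) = 3 - x*2*x/2 = 3 - 2*x*x/2 = 3 - x²)
√(p(29) - 787)*(-1553/560) - 1414 = √((3 - 1*29²) - 787)*(-1553/560) - 1414 = √((3 - 1*841) - 787)*(-1553*1/560) - 1414 = √((3 - 841) - 787)*(-1553/560) - 1414 = √(-838 - 787)*(-1553/560) - 1414 = √(-1625)*(-1553/560) - 1414 = (5*I*√65)*(-1553/560) - 1414 = -1553*I*√65/112 - 1414 = -1414 - 1553*I*√65/112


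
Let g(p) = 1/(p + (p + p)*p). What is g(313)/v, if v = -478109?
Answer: -1/93829369359 ≈ -1.0658e-11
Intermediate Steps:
g(p) = 1/(p + 2*p**2) (g(p) = 1/(p + (2*p)*p) = 1/(p + 2*p**2))
g(313)/v = (1/(313*(1 + 2*313)))/(-478109) = (1/(313*(1 + 626)))*(-1/478109) = ((1/313)/627)*(-1/478109) = ((1/313)*(1/627))*(-1/478109) = (1/196251)*(-1/478109) = -1/93829369359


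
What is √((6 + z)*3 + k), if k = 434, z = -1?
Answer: √449 ≈ 21.190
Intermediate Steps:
√((6 + z)*3 + k) = √((6 - 1)*3 + 434) = √(5*3 + 434) = √(15 + 434) = √449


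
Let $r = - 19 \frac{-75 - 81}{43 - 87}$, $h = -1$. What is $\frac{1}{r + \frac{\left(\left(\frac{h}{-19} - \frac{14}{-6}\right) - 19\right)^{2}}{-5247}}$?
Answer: $- \frac{17047503}{1149278602} \approx -0.014833$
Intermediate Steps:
$r = - \frac{741}{11}$ ($r = - 19 \left(- \frac{156}{-44}\right) = - 19 \left(\left(-156\right) \left(- \frac{1}{44}\right)\right) = \left(-19\right) \frac{39}{11} = - \frac{741}{11} \approx -67.364$)
$\frac{1}{r + \frac{\left(\left(\frac{h}{-19} - \frac{14}{-6}\right) - 19\right)^{2}}{-5247}} = \frac{1}{- \frac{741}{11} + \frac{\left(\left(- \frac{1}{-19} - \frac{14}{-6}\right) - 19\right)^{2}}{-5247}} = \frac{1}{- \frac{741}{11} + \left(\left(\left(-1\right) \left(- \frac{1}{19}\right) - - \frac{7}{3}\right) - 19\right)^{2} \left(- \frac{1}{5247}\right)} = \frac{1}{- \frac{741}{11} + \left(\left(\frac{1}{19} + \frac{7}{3}\right) - 19\right)^{2} \left(- \frac{1}{5247}\right)} = \frac{1}{- \frac{741}{11} + \left(\frac{136}{57} - 19\right)^{2} \left(- \frac{1}{5247}\right)} = \frac{1}{- \frac{741}{11} + \left(- \frac{947}{57}\right)^{2} \left(- \frac{1}{5247}\right)} = \frac{1}{- \frac{741}{11} + \frac{896809}{3249} \left(- \frac{1}{5247}\right)} = \frac{1}{- \frac{741}{11} - \frac{896809}{17047503}} = \frac{1}{- \frac{1149278602}{17047503}} = - \frac{17047503}{1149278602}$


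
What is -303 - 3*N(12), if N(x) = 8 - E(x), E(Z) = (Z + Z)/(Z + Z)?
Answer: -324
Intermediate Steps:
E(Z) = 1 (E(Z) = (2*Z)/((2*Z)) = (2*Z)*(1/(2*Z)) = 1)
N(x) = 7 (N(x) = 8 - 1*1 = 8 - 1 = 7)
-303 - 3*N(12) = -303 - 3*7 = -303 - 21 = -324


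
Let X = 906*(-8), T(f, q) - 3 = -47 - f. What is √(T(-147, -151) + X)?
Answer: I*√7145 ≈ 84.528*I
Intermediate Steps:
T(f, q) = -44 - f (T(f, q) = 3 + (-47 - f) = -44 - f)
X = -7248
√(T(-147, -151) + X) = √((-44 - 1*(-147)) - 7248) = √((-44 + 147) - 7248) = √(103 - 7248) = √(-7145) = I*√7145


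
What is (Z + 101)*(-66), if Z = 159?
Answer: -17160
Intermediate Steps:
(Z + 101)*(-66) = (159 + 101)*(-66) = 260*(-66) = -17160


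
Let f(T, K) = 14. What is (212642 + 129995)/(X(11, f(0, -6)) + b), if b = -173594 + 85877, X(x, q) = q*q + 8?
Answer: -342637/87513 ≈ -3.9153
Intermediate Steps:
X(x, q) = 8 + q**2 (X(x, q) = q**2 + 8 = 8 + q**2)
b = -87717
(212642 + 129995)/(X(11, f(0, -6)) + b) = (212642 + 129995)/((8 + 14**2) - 87717) = 342637/((8 + 196) - 87717) = 342637/(204 - 87717) = 342637/(-87513) = 342637*(-1/87513) = -342637/87513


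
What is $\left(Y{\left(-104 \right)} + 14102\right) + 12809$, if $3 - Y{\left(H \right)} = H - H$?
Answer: $26914$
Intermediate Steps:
$Y{\left(H \right)} = 3$ ($Y{\left(H \right)} = 3 - \left(H - H\right) = 3 - 0 = 3 + 0 = 3$)
$\left(Y{\left(-104 \right)} + 14102\right) + 12809 = \left(3 + 14102\right) + 12809 = 14105 + 12809 = 26914$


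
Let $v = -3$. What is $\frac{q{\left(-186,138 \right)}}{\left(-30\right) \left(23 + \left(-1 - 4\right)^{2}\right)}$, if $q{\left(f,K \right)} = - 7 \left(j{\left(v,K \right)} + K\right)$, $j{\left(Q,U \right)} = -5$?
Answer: $\frac{931}{1440} \approx 0.64653$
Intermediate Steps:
$q{\left(f,K \right)} = 35 - 7 K$ ($q{\left(f,K \right)} = - 7 \left(-5 + K\right) = 35 - 7 K$)
$\frac{q{\left(-186,138 \right)}}{\left(-30\right) \left(23 + \left(-1 - 4\right)^{2}\right)} = \frac{35 - 966}{\left(-30\right) \left(23 + \left(-1 - 4\right)^{2}\right)} = \frac{35 - 966}{\left(-30\right) \left(23 + \left(-5\right)^{2}\right)} = - \frac{931}{\left(-30\right) \left(23 + 25\right)} = - \frac{931}{\left(-30\right) 48} = - \frac{931}{-1440} = \left(-931\right) \left(- \frac{1}{1440}\right) = \frac{931}{1440}$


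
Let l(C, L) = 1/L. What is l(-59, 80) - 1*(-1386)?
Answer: 110881/80 ≈ 1386.0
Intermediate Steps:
l(-59, 80) - 1*(-1386) = 1/80 - 1*(-1386) = 1/80 + 1386 = 110881/80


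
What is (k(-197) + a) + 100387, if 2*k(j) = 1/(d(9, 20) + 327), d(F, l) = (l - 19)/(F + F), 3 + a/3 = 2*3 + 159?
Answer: 593839360/5887 ≈ 1.0087e+5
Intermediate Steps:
a = 486 (a = -9 + 3*(2*3 + 159) = -9 + 3*(6 + 159) = -9 + 3*165 = -9 + 495 = 486)
d(F, l) = (-19 + l)/(2*F) (d(F, l) = (-19 + l)/((2*F)) = (-19 + l)*(1/(2*F)) = (-19 + l)/(2*F))
k(j) = 9/5887 (k(j) = 1/(2*((½)*(-19 + 20)/9 + 327)) = 1/(2*((½)*(⅑)*1 + 327)) = 1/(2*(1/18 + 327)) = 1/(2*(5887/18)) = (½)*(18/5887) = 9/5887)
(k(-197) + a) + 100387 = (9/5887 + 486) + 100387 = 2861091/5887 + 100387 = 593839360/5887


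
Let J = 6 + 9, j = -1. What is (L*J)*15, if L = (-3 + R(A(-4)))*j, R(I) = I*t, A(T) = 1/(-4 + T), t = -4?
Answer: 1125/2 ≈ 562.50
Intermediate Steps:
R(I) = -4*I (R(I) = I*(-4) = -4*I)
L = 5/2 (L = (-3 - 4/(-4 - 4))*(-1) = (-3 - 4/(-8))*(-1) = (-3 - 4*(-1/8))*(-1) = (-3 + 1/2)*(-1) = -5/2*(-1) = 5/2 ≈ 2.5000)
J = 15
(L*J)*15 = ((5/2)*15)*15 = (75/2)*15 = 1125/2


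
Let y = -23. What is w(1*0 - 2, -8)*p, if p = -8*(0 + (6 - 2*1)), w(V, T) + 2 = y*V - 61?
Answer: 544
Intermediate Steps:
w(V, T) = -63 - 23*V (w(V, T) = -2 + (-23*V - 61) = -2 + (-61 - 23*V) = -63 - 23*V)
p = -32 (p = -8*(0 + (6 - 2)) = -8*(0 + 4) = -8*4 = -32)
w(1*0 - 2, -8)*p = (-63 - 23*(1*0 - 2))*(-32) = (-63 - 23*(0 - 2))*(-32) = (-63 - 23*(-2))*(-32) = (-63 + 46)*(-32) = -17*(-32) = 544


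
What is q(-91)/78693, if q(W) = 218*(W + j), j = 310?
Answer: 15914/26231 ≈ 0.60669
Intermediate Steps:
q(W) = 67580 + 218*W (q(W) = 218*(W + 310) = 218*(310 + W) = 67580 + 218*W)
q(-91)/78693 = (67580 + 218*(-91))/78693 = (67580 - 19838)*(1/78693) = 47742*(1/78693) = 15914/26231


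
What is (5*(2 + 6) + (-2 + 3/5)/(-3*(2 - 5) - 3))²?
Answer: 1423249/900 ≈ 1581.4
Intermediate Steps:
(5*(2 + 6) + (-2 + 3/5)/(-3*(2 - 5) - 3))² = (5*8 + (-2 + 3*(⅕))/(-3*(-3) - 3))² = (40 + (-2 + ⅗)/(9 - 3))² = (40 - 7/5/6)² = (40 - 7/5*⅙)² = (40 - 7/30)² = (1193/30)² = 1423249/900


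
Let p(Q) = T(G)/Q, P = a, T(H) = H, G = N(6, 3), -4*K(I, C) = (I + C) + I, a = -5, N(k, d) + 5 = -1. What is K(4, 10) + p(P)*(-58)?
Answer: -741/10 ≈ -74.100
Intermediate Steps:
N(k, d) = -6 (N(k, d) = -5 - 1 = -6)
K(I, C) = -I/2 - C/4 (K(I, C) = -((I + C) + I)/4 = -((C + I) + I)/4 = -(C + 2*I)/4 = -I/2 - C/4)
G = -6
P = -5
p(Q) = -6/Q
K(4, 10) + p(P)*(-58) = (-½*4 - ¼*10) - 6/(-5)*(-58) = (-2 - 5/2) - 6*(-⅕)*(-58) = -9/2 + (6/5)*(-58) = -9/2 - 348/5 = -741/10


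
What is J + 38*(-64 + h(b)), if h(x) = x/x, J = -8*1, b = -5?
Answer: -2402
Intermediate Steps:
J = -8
h(x) = 1
J + 38*(-64 + h(b)) = -8 + 38*(-64 + 1) = -8 + 38*(-63) = -8 - 2394 = -2402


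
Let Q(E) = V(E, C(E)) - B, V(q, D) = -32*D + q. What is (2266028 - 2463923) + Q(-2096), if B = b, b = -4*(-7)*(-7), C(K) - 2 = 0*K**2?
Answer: -199859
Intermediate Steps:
C(K) = 2 (C(K) = 2 + 0*K**2 = 2 + 0 = 2)
b = -196 (b = 28*(-7) = -196)
V(q, D) = q - 32*D
B = -196
Q(E) = 132 + E (Q(E) = (E - 32*2) - 1*(-196) = (E - 64) + 196 = (-64 + E) + 196 = 132 + E)
(2266028 - 2463923) + Q(-2096) = (2266028 - 2463923) + (132 - 2096) = -197895 - 1964 = -199859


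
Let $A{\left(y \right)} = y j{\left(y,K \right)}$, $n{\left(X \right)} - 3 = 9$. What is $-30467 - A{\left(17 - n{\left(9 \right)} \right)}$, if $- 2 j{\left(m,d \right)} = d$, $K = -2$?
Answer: $-30472$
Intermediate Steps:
$j{\left(m,d \right)} = - \frac{d}{2}$
$n{\left(X \right)} = 12$ ($n{\left(X \right)} = 3 + 9 = 12$)
$A{\left(y \right)} = y$ ($A{\left(y \right)} = y \left(\left(- \frac{1}{2}\right) \left(-2\right)\right) = y 1 = y$)
$-30467 - A{\left(17 - n{\left(9 \right)} \right)} = -30467 - \left(17 - 12\right) = -30467 - 5 = -30472$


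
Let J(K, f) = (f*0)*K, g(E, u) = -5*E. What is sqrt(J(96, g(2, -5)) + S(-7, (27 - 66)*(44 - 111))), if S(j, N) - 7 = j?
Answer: 0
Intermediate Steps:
S(j, N) = 7 + j
J(K, f) = 0 (J(K, f) = 0*K = 0)
sqrt(J(96, g(2, -5)) + S(-7, (27 - 66)*(44 - 111))) = sqrt(0 + (7 - 7)) = sqrt(0 + 0) = sqrt(0) = 0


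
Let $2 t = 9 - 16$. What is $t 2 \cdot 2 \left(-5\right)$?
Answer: $70$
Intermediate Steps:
$t = - \frac{7}{2}$ ($t = \frac{9 - 16}{2} = \frac{1}{2} \left(-7\right) = - \frac{7}{2} \approx -3.5$)
$t 2 \cdot 2 \left(-5\right) = \left(- \frac{7}{2}\right) 2 \cdot 2 \left(-5\right) = \left(-7\right) \left(-10\right) = 70$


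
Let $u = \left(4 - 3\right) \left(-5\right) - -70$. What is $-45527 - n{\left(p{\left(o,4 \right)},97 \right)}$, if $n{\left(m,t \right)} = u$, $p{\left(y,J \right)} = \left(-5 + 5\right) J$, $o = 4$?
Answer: $-45592$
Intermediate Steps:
$p{\left(y,J \right)} = 0$ ($p{\left(y,J \right)} = 0 J = 0$)
$u = 65$ ($u = 1 \left(-5\right) + 70 = -5 + 70 = 65$)
$n{\left(m,t \right)} = 65$
$-45527 - n{\left(p{\left(o,4 \right)},97 \right)} = -45527 - 65 = -45592$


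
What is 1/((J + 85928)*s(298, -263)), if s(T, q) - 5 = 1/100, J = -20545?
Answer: 100/32756883 ≈ 3.0528e-6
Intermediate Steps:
s(T, q) = 501/100 (s(T, q) = 5 + 1/100 = 501/100)
1/((J + 85928)*s(298, -263)) = 1/((-20545 + 85928)*(501/100)) = (100/501)/65383 = (1/65383)*(100/501) = 100/32756883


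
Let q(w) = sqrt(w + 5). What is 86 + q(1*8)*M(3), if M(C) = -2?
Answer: 86 - 2*sqrt(13) ≈ 78.789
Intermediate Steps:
q(w) = sqrt(5 + w)
86 + q(1*8)*M(3) = 86 + sqrt(5 + 1*8)*(-2) = 86 + sqrt(5 + 8)*(-2) = 86 + sqrt(13)*(-2) = 86 - 2*sqrt(13)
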